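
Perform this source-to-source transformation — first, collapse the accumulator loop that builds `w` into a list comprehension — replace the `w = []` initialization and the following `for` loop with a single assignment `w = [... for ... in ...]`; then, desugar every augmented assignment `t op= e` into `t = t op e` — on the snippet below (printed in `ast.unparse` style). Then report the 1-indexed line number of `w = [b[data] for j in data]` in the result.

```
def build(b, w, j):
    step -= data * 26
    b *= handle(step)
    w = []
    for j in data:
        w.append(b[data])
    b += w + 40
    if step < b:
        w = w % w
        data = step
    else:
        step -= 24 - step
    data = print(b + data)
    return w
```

4

Transformed code:
def build(b, w, j):
    step = step - data * 26
    b = b * handle(step)
    w = [b[data] for j in data]
    b = b + (w + 40)
    if step < b:
        w = w % w
        data = step
    else:
        step = step - (24 - step)
    data = print(b + data)
    return w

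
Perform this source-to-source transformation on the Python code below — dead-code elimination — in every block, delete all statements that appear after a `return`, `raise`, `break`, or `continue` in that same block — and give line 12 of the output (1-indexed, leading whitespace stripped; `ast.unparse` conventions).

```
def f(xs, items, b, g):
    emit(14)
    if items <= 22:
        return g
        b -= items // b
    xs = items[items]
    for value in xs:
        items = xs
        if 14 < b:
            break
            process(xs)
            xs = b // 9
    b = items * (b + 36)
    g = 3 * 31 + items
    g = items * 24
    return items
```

g = items * 24

Transformed code:
def f(xs, items, b, g):
    emit(14)
    if items <= 22:
        return g
    xs = items[items]
    for value in xs:
        items = xs
        if 14 < b:
            break
    b = items * (b + 36)
    g = 3 * 31 + items
    g = items * 24
    return items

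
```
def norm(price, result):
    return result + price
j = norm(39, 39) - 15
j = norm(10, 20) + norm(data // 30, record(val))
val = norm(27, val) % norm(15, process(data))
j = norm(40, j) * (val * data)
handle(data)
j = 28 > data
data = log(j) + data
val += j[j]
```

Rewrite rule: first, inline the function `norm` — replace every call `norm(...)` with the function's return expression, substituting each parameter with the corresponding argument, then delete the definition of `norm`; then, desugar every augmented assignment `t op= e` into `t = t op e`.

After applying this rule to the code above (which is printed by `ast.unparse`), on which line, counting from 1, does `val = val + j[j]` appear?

Transformed code:
j = 39 + 39 - 15
j = 20 + 10 + (record(val) + data // 30)
val = (val + 27) % (process(data) + 15)
j = (j + 40) * (val * data)
handle(data)
j = 28 > data
data = log(j) + data
val = val + j[j]

8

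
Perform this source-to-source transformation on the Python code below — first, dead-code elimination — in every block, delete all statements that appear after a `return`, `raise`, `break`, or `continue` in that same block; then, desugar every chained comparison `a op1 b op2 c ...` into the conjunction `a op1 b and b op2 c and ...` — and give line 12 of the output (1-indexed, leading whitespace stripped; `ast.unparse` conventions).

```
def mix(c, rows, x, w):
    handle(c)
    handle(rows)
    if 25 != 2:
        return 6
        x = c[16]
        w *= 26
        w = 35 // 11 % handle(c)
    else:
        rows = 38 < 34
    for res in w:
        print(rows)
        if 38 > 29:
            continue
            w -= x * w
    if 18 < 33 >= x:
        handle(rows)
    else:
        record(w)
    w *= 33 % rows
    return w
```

Transformed code:
def mix(c, rows, x, w):
    handle(c)
    handle(rows)
    if 25 != 2:
        return 6
    else:
        rows = 38 < 34
    for res in w:
        print(rows)
        if 38 > 29:
            continue
    if 18 < 33 and 33 >= x:
        handle(rows)
    else:
        record(w)
    w *= 33 % rows
    return w

if 18 < 33 and 33 >= x:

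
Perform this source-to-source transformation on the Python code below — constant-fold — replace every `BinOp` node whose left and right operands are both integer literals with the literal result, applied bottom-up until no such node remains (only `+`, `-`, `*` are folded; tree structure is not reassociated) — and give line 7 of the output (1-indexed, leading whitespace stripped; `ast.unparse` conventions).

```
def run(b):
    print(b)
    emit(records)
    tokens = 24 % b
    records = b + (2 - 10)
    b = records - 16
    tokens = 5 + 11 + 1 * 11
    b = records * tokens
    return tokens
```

tokens = 27

Transformed code:
def run(b):
    print(b)
    emit(records)
    tokens = 24 % b
    records = b + -8
    b = records - 16
    tokens = 27
    b = records * tokens
    return tokens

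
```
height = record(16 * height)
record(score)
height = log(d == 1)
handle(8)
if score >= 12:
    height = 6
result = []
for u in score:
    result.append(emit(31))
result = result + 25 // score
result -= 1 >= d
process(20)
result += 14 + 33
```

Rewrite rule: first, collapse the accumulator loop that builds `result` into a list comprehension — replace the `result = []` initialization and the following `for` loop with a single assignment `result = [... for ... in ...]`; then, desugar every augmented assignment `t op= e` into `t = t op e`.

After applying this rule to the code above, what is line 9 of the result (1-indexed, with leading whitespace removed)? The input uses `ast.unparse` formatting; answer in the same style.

Transformed code:
height = record(16 * height)
record(score)
height = log(d == 1)
handle(8)
if score >= 12:
    height = 6
result = [emit(31) for u in score]
result = result + 25 // score
result = result - (1 >= d)
process(20)
result = result + (14 + 33)

result = result - (1 >= d)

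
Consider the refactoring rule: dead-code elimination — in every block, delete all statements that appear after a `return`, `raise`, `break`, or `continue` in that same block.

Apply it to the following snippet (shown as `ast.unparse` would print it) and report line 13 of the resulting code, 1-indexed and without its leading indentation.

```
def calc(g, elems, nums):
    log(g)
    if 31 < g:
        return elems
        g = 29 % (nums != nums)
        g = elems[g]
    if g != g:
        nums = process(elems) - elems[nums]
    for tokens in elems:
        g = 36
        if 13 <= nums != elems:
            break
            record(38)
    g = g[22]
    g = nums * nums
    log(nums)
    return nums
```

log(nums)

Transformed code:
def calc(g, elems, nums):
    log(g)
    if 31 < g:
        return elems
    if g != g:
        nums = process(elems) - elems[nums]
    for tokens in elems:
        g = 36
        if 13 <= nums != elems:
            break
    g = g[22]
    g = nums * nums
    log(nums)
    return nums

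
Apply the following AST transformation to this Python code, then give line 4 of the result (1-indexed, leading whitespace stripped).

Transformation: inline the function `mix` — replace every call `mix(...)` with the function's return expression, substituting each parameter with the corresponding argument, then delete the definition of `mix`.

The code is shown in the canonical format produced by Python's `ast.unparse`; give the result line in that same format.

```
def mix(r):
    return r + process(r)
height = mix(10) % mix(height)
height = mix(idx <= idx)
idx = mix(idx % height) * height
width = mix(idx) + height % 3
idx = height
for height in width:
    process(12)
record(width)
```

width = idx + process(idx) + height % 3

Transformed code:
height = (10 + process(10)) % (height + process(height))
height = (idx <= idx) + process(idx <= idx)
idx = (idx % height + process(idx % height)) * height
width = idx + process(idx) + height % 3
idx = height
for height in width:
    process(12)
record(width)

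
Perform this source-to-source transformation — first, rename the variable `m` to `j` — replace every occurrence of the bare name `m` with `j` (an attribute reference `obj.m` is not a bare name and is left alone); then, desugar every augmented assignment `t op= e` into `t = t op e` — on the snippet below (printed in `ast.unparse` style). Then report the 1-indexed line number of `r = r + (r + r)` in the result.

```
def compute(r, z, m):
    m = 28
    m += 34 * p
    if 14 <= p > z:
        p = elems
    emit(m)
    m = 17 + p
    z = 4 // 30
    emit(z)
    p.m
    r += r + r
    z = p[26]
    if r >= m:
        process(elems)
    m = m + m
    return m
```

Transformed code:
def compute(r, z, j):
    j = 28
    j = j + 34 * p
    if 14 <= p > z:
        p = elems
    emit(j)
    j = 17 + p
    z = 4 // 30
    emit(z)
    p.m
    r = r + (r + r)
    z = p[26]
    if r >= j:
        process(elems)
    j = j + j
    return j

11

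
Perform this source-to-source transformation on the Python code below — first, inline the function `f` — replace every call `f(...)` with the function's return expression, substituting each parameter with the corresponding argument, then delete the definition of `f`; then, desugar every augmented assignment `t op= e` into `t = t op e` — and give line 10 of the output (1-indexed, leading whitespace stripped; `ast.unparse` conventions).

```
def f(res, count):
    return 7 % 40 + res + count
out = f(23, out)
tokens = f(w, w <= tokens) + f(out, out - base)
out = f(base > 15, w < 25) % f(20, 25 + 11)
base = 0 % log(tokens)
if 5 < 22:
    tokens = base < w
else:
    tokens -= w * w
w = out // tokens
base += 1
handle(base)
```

base = base + 1

Transformed code:
out = 7 % 40 + 23 + out
tokens = 7 % 40 + w + (w <= tokens) + (7 % 40 + out + (out - base))
out = (7 % 40 + (base > 15) + (w < 25)) % (7 % 40 + 20 + (25 + 11))
base = 0 % log(tokens)
if 5 < 22:
    tokens = base < w
else:
    tokens = tokens - w * w
w = out // tokens
base = base + 1
handle(base)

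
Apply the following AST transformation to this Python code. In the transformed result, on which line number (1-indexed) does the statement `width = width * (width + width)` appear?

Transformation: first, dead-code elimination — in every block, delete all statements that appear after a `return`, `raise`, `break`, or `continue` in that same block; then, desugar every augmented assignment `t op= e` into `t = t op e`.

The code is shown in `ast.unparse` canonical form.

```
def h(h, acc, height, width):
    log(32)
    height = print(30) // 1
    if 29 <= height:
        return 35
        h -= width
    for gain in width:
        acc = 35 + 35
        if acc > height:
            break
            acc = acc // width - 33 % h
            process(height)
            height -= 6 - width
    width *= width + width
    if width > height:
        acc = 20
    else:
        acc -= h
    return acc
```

Transformed code:
def h(h, acc, height, width):
    log(32)
    height = print(30) // 1
    if 29 <= height:
        return 35
    for gain in width:
        acc = 35 + 35
        if acc > height:
            break
    width = width * (width + width)
    if width > height:
        acc = 20
    else:
        acc = acc - h
    return acc

10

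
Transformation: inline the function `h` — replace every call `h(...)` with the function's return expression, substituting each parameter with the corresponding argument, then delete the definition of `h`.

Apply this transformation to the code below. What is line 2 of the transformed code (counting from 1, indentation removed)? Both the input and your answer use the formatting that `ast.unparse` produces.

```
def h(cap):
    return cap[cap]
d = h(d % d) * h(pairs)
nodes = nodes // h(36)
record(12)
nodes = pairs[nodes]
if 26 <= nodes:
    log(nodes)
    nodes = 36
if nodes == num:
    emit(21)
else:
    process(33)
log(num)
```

Transformed code:
d = (d % d)[d % d] * pairs[pairs]
nodes = nodes // 36[36]
record(12)
nodes = pairs[nodes]
if 26 <= nodes:
    log(nodes)
    nodes = 36
if nodes == num:
    emit(21)
else:
    process(33)
log(num)

nodes = nodes // 36[36]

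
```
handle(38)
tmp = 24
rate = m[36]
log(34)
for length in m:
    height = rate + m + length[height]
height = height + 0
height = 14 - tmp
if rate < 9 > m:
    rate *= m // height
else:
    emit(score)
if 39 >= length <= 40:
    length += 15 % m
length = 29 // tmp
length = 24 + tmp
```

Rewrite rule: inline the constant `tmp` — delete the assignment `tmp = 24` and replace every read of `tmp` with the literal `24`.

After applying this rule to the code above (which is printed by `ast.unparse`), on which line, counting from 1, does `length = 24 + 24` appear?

15

Transformed code:
handle(38)
rate = m[36]
log(34)
for length in m:
    height = rate + m + length[height]
height = height + 0
height = 14 - 24
if rate < 9 > m:
    rate *= m // height
else:
    emit(score)
if 39 >= length <= 40:
    length += 15 % m
length = 29 // 24
length = 24 + 24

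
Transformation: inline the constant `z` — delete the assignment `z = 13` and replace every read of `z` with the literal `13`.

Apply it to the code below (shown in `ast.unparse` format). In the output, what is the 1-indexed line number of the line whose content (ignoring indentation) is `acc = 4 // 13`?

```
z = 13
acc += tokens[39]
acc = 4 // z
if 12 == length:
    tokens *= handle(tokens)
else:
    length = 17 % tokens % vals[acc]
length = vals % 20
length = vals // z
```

2

Transformed code:
acc += tokens[39]
acc = 4 // 13
if 12 == length:
    tokens *= handle(tokens)
else:
    length = 17 % tokens % vals[acc]
length = vals % 20
length = vals // 13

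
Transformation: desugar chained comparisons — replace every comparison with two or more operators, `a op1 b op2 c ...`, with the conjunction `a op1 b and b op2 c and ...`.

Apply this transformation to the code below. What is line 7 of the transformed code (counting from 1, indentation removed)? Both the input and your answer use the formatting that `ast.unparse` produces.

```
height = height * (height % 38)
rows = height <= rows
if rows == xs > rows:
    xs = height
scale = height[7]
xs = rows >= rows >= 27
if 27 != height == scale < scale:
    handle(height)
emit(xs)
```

if 27 != height and height == scale and (scale < scale):

Transformed code:
height = height * (height % 38)
rows = height <= rows
if rows == xs and xs > rows:
    xs = height
scale = height[7]
xs = rows >= rows and rows >= 27
if 27 != height and height == scale and (scale < scale):
    handle(height)
emit(xs)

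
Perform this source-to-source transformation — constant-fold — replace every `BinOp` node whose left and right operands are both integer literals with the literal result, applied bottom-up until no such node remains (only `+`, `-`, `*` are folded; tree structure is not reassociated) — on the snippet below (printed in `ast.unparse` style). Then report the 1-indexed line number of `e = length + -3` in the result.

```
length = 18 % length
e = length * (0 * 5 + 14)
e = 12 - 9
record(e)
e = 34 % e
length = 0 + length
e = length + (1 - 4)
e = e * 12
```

7

Transformed code:
length = 18 % length
e = length * 14
e = 3
record(e)
e = 34 % e
length = 0 + length
e = length + -3
e = e * 12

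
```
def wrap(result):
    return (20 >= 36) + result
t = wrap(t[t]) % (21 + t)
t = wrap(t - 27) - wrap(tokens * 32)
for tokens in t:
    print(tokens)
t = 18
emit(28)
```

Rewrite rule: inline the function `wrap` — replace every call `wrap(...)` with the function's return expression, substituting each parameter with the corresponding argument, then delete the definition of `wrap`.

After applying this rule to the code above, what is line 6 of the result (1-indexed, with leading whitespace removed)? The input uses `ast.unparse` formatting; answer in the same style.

Transformed code:
t = ((20 >= 36) + t[t]) % (21 + t)
t = (20 >= 36) + (t - 27) - ((20 >= 36) + tokens * 32)
for tokens in t:
    print(tokens)
t = 18
emit(28)

emit(28)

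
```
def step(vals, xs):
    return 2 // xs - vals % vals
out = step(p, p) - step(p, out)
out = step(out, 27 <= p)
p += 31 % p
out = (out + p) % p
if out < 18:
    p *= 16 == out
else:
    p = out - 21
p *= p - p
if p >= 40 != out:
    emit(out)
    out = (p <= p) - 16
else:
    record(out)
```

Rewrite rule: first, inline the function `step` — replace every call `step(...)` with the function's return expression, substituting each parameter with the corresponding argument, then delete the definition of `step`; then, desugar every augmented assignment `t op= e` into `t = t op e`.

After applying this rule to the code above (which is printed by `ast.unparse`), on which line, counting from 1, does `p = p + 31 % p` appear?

Transformed code:
out = 2 // p - p % p - (2 // out - p % p)
out = 2 // (27 <= p) - out % out
p = p + 31 % p
out = (out + p) % p
if out < 18:
    p = p * (16 == out)
else:
    p = out - 21
p = p * (p - p)
if p >= 40 != out:
    emit(out)
    out = (p <= p) - 16
else:
    record(out)

3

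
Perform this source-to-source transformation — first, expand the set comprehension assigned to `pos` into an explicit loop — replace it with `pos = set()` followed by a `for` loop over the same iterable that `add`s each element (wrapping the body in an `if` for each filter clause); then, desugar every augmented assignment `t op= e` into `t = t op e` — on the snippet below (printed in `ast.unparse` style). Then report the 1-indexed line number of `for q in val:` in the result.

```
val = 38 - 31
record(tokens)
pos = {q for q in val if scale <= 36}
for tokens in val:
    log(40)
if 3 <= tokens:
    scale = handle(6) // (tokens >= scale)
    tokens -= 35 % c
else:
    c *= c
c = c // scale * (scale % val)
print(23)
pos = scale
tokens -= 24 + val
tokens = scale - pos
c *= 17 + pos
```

Transformed code:
val = 38 - 31
record(tokens)
pos = set()
for q in val:
    if scale <= 36:
        pos.add(q)
for tokens in val:
    log(40)
if 3 <= tokens:
    scale = handle(6) // (tokens >= scale)
    tokens = tokens - 35 % c
else:
    c = c * c
c = c // scale * (scale % val)
print(23)
pos = scale
tokens = tokens - (24 + val)
tokens = scale - pos
c = c * (17 + pos)

4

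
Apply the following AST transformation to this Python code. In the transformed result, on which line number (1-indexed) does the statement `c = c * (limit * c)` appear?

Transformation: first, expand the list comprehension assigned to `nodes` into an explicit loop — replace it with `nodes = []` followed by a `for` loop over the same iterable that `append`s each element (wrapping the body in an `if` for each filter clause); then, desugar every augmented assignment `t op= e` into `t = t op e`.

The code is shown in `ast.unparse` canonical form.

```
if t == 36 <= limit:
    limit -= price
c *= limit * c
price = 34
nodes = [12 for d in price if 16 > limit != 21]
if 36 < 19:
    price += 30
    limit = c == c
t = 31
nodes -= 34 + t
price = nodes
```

3

Transformed code:
if t == 36 <= limit:
    limit = limit - price
c = c * (limit * c)
price = 34
nodes = []
for d in price:
    if 16 > limit != 21:
        nodes.append(12)
if 36 < 19:
    price = price + 30
    limit = c == c
t = 31
nodes = nodes - (34 + t)
price = nodes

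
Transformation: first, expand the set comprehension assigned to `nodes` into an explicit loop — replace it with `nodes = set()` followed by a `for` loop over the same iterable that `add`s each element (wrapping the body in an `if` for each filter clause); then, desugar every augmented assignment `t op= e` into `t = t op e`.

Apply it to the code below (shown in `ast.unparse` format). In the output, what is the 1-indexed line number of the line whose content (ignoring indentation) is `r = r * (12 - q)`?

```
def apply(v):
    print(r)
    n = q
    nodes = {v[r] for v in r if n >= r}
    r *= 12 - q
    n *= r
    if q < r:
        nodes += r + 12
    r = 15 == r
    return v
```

8

Transformed code:
def apply(v):
    print(r)
    n = q
    nodes = set()
    for v in r:
        if n >= r:
            nodes.add(v[r])
    r = r * (12 - q)
    n = n * r
    if q < r:
        nodes = nodes + (r + 12)
    r = 15 == r
    return v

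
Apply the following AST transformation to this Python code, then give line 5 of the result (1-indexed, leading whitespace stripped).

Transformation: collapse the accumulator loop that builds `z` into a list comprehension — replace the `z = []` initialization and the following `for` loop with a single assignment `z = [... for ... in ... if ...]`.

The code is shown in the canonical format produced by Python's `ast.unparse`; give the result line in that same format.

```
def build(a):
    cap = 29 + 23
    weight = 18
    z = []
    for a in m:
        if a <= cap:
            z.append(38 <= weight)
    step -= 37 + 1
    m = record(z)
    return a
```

step -= 37 + 1

Transformed code:
def build(a):
    cap = 29 + 23
    weight = 18
    z = [38 <= weight for a in m if a <= cap]
    step -= 37 + 1
    m = record(z)
    return a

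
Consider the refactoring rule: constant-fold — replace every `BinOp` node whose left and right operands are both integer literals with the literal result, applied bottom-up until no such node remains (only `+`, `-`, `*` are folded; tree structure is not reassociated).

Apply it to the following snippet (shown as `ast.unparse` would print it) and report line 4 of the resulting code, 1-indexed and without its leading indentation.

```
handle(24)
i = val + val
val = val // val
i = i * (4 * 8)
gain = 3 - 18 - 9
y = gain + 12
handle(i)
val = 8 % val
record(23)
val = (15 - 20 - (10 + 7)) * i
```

i = i * 32

Transformed code:
handle(24)
i = val + val
val = val // val
i = i * 32
gain = -24
y = gain + 12
handle(i)
val = 8 % val
record(23)
val = -22 * i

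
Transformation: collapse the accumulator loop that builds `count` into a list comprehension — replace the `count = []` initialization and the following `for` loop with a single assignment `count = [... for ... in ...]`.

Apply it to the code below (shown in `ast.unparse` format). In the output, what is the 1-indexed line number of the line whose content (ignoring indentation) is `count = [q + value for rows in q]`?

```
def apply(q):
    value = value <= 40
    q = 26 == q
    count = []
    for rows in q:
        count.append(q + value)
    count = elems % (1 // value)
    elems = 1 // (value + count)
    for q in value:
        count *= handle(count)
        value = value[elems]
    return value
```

Transformed code:
def apply(q):
    value = value <= 40
    q = 26 == q
    count = [q + value for rows in q]
    count = elems % (1 // value)
    elems = 1 // (value + count)
    for q in value:
        count *= handle(count)
        value = value[elems]
    return value

4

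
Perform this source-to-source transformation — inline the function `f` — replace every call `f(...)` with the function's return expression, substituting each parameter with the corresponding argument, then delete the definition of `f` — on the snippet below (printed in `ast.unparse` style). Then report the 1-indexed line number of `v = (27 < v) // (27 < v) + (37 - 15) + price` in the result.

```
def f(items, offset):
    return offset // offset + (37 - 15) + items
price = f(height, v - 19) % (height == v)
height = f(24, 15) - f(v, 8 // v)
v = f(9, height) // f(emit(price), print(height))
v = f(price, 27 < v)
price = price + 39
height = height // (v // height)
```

4

Transformed code:
price = ((v - 19) // (v - 19) + (37 - 15) + height) % (height == v)
height = 15 // 15 + (37 - 15) + 24 - (8 // v // (8 // v) + (37 - 15) + v)
v = (height // height + (37 - 15) + 9) // (print(height) // print(height) + (37 - 15) + emit(price))
v = (27 < v) // (27 < v) + (37 - 15) + price
price = price + 39
height = height // (v // height)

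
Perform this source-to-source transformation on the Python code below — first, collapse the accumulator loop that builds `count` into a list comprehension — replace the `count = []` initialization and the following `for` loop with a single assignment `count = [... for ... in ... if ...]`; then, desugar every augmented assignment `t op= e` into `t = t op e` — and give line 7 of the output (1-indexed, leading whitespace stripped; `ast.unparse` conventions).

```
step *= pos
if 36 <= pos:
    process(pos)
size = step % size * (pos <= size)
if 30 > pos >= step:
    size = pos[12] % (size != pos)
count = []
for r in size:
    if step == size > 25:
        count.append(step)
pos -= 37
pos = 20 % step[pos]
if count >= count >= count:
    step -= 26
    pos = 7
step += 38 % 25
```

Transformed code:
step = step * pos
if 36 <= pos:
    process(pos)
size = step % size * (pos <= size)
if 30 > pos >= step:
    size = pos[12] % (size != pos)
count = [step for r in size if step == size > 25]
pos = pos - 37
pos = 20 % step[pos]
if count >= count >= count:
    step = step - 26
    pos = 7
step = step + 38 % 25

count = [step for r in size if step == size > 25]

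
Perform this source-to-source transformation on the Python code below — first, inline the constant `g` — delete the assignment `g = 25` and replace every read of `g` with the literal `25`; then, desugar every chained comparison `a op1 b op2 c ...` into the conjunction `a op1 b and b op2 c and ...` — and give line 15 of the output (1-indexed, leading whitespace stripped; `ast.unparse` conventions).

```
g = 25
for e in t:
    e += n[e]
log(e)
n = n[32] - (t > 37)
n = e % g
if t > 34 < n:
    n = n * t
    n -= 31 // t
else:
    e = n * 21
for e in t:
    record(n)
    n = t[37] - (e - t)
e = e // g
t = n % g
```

t = n % 25

Transformed code:
for e in t:
    e += n[e]
log(e)
n = n[32] - (t > 37)
n = e % 25
if t > 34 and 34 < n:
    n = n * t
    n -= 31 // t
else:
    e = n * 21
for e in t:
    record(n)
    n = t[37] - (e - t)
e = e // 25
t = n % 25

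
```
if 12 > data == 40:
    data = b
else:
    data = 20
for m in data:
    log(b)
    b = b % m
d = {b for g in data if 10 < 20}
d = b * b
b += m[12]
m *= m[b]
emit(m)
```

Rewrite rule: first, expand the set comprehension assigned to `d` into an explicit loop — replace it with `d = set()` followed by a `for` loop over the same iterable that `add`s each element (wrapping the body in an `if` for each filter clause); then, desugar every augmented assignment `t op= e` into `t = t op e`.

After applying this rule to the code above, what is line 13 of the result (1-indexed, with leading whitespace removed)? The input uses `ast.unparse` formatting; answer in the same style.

b = b + m[12]

Transformed code:
if 12 > data == 40:
    data = b
else:
    data = 20
for m in data:
    log(b)
    b = b % m
d = set()
for g in data:
    if 10 < 20:
        d.add(b)
d = b * b
b = b + m[12]
m = m * m[b]
emit(m)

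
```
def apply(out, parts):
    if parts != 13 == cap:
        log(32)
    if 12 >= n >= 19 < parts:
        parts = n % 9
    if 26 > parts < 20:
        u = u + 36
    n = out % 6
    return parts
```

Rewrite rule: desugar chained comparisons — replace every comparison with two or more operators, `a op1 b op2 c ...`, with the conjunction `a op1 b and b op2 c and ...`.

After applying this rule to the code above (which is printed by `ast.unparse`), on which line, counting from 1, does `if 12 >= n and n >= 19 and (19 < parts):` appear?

4

Transformed code:
def apply(out, parts):
    if parts != 13 and 13 == cap:
        log(32)
    if 12 >= n and n >= 19 and (19 < parts):
        parts = n % 9
    if 26 > parts and parts < 20:
        u = u + 36
    n = out % 6
    return parts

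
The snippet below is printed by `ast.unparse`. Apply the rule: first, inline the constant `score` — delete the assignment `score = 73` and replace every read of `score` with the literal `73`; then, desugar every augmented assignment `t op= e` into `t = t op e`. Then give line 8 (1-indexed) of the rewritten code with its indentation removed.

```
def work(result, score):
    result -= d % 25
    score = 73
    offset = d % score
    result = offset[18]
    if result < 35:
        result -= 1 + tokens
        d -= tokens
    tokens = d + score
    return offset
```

tokens = d + 73

Transformed code:
def work(result, score):
    result = result - d % 25
    offset = d % 73
    result = offset[18]
    if result < 35:
        result = result - (1 + tokens)
        d = d - tokens
    tokens = d + 73
    return offset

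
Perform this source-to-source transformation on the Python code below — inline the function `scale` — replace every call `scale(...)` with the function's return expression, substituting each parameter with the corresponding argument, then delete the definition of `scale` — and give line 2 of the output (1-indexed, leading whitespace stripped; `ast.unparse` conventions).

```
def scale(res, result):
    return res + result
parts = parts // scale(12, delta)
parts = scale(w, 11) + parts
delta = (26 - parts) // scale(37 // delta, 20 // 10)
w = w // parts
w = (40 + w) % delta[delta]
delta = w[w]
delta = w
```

Transformed code:
parts = parts // (12 + delta)
parts = w + 11 + parts
delta = (26 - parts) // (37 // delta + 20 // 10)
w = w // parts
w = (40 + w) % delta[delta]
delta = w[w]
delta = w

parts = w + 11 + parts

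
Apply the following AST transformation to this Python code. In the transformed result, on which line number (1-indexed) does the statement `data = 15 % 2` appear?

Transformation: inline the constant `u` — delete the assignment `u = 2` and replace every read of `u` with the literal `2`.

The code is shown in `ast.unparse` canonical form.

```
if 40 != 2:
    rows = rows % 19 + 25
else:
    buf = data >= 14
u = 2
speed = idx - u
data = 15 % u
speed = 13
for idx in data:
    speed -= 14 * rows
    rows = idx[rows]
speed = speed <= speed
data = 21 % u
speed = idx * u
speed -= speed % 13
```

Transformed code:
if 40 != 2:
    rows = rows % 19 + 25
else:
    buf = data >= 14
speed = idx - 2
data = 15 % 2
speed = 13
for idx in data:
    speed -= 14 * rows
    rows = idx[rows]
speed = speed <= speed
data = 21 % 2
speed = idx * 2
speed -= speed % 13

6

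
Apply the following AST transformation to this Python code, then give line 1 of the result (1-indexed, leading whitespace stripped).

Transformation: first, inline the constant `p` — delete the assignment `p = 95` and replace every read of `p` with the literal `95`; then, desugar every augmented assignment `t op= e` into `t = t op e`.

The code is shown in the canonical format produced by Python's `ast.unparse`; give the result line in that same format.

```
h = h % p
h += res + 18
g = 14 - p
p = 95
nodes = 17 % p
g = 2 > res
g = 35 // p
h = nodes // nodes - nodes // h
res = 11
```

h = h % 95

Transformed code:
h = h % 95
h = h + (res + 18)
g = 14 - 95
nodes = 17 % 95
g = 2 > res
g = 35 // 95
h = nodes // nodes - nodes // h
res = 11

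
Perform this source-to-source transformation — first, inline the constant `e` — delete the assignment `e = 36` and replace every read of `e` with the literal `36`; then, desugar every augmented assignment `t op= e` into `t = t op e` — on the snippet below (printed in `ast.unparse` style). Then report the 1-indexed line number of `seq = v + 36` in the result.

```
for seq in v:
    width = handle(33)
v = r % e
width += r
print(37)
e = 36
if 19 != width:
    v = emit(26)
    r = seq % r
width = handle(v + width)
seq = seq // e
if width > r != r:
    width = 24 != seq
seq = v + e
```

13

Transformed code:
for seq in v:
    width = handle(33)
v = r % 36
width = width + r
print(37)
if 19 != width:
    v = emit(26)
    r = seq % r
width = handle(v + width)
seq = seq // 36
if width > r != r:
    width = 24 != seq
seq = v + 36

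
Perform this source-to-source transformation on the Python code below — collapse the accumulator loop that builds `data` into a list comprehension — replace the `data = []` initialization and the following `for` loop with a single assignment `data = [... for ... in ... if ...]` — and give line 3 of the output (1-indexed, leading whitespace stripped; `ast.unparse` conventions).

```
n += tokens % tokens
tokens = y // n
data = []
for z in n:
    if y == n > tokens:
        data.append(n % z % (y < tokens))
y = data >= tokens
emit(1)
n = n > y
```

data = [n % z % (y < tokens) for z in n if y == n > tokens]

Transformed code:
n += tokens % tokens
tokens = y // n
data = [n % z % (y < tokens) for z in n if y == n > tokens]
y = data >= tokens
emit(1)
n = n > y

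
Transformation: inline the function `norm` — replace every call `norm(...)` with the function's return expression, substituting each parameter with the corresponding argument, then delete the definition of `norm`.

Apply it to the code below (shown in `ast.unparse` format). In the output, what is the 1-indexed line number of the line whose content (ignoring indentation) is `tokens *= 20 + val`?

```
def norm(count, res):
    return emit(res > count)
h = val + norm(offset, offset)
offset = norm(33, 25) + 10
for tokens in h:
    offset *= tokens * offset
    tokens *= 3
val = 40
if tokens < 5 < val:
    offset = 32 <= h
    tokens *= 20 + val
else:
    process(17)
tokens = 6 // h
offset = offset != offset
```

Transformed code:
h = val + emit(offset > offset)
offset = emit(25 > 33) + 10
for tokens in h:
    offset *= tokens * offset
    tokens *= 3
val = 40
if tokens < 5 < val:
    offset = 32 <= h
    tokens *= 20 + val
else:
    process(17)
tokens = 6 // h
offset = offset != offset

9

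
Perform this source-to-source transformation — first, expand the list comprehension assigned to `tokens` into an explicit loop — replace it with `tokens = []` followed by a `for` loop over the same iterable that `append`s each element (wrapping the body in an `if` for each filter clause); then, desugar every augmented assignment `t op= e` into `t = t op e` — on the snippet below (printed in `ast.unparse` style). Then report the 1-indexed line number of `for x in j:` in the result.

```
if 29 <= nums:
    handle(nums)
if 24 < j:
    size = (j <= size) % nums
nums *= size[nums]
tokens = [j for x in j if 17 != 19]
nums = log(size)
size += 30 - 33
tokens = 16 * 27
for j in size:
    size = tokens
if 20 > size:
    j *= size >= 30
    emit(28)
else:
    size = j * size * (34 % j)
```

7

Transformed code:
if 29 <= nums:
    handle(nums)
if 24 < j:
    size = (j <= size) % nums
nums = nums * size[nums]
tokens = []
for x in j:
    if 17 != 19:
        tokens.append(j)
nums = log(size)
size = size + (30 - 33)
tokens = 16 * 27
for j in size:
    size = tokens
if 20 > size:
    j = j * (size >= 30)
    emit(28)
else:
    size = j * size * (34 % j)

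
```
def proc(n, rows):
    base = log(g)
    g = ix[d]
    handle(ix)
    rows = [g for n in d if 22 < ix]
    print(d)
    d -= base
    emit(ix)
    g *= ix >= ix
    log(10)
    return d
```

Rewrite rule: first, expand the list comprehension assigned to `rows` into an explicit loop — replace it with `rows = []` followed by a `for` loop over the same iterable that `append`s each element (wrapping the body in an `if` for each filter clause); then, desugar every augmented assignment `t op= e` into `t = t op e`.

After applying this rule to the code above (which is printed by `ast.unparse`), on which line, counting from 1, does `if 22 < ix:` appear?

Transformed code:
def proc(n, rows):
    base = log(g)
    g = ix[d]
    handle(ix)
    rows = []
    for n in d:
        if 22 < ix:
            rows.append(g)
    print(d)
    d = d - base
    emit(ix)
    g = g * (ix >= ix)
    log(10)
    return d

7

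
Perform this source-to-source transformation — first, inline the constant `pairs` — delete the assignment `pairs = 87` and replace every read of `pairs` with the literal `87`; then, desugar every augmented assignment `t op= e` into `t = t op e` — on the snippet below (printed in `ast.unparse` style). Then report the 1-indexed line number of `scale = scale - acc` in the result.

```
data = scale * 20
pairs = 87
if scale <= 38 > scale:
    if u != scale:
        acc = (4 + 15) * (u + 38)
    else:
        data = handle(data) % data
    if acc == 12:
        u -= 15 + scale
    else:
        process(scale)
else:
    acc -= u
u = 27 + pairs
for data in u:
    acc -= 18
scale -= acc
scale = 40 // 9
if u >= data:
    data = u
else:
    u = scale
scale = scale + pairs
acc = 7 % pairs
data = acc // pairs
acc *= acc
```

16

Transformed code:
data = scale * 20
if scale <= 38 > scale:
    if u != scale:
        acc = (4 + 15) * (u + 38)
    else:
        data = handle(data) % data
    if acc == 12:
        u = u - (15 + scale)
    else:
        process(scale)
else:
    acc = acc - u
u = 27 + 87
for data in u:
    acc = acc - 18
scale = scale - acc
scale = 40 // 9
if u >= data:
    data = u
else:
    u = scale
scale = scale + 87
acc = 7 % 87
data = acc // 87
acc = acc * acc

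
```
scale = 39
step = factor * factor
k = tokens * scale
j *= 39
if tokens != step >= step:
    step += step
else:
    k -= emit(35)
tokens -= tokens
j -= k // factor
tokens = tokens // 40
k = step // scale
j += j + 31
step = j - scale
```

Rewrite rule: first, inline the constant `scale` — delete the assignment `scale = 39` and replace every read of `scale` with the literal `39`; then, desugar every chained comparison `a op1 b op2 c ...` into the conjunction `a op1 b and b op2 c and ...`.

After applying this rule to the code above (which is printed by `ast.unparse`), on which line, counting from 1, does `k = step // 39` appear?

11

Transformed code:
step = factor * factor
k = tokens * 39
j *= 39
if tokens != step and step >= step:
    step += step
else:
    k -= emit(35)
tokens -= tokens
j -= k // factor
tokens = tokens // 40
k = step // 39
j += j + 31
step = j - 39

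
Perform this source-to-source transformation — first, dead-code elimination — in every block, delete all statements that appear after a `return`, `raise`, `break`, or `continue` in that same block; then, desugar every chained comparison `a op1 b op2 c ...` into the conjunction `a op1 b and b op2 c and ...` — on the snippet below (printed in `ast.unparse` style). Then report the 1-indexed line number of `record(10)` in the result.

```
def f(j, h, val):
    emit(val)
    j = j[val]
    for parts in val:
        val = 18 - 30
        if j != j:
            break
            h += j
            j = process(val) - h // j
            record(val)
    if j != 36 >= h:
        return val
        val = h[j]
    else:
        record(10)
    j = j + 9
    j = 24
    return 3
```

11

Transformed code:
def f(j, h, val):
    emit(val)
    j = j[val]
    for parts in val:
        val = 18 - 30
        if j != j:
            break
    if j != 36 and 36 >= h:
        return val
    else:
        record(10)
    j = j + 9
    j = 24
    return 3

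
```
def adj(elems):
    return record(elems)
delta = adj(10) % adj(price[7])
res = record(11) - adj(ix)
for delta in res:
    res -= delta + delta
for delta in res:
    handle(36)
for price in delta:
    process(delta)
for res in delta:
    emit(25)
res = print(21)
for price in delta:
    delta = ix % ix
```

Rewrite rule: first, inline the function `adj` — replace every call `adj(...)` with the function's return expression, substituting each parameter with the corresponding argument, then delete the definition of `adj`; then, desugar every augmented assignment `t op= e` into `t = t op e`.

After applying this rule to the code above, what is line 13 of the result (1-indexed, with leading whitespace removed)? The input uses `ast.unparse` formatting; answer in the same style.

delta = ix % ix

Transformed code:
delta = record(10) % record(price[7])
res = record(11) - record(ix)
for delta in res:
    res = res - (delta + delta)
for delta in res:
    handle(36)
for price in delta:
    process(delta)
for res in delta:
    emit(25)
res = print(21)
for price in delta:
    delta = ix % ix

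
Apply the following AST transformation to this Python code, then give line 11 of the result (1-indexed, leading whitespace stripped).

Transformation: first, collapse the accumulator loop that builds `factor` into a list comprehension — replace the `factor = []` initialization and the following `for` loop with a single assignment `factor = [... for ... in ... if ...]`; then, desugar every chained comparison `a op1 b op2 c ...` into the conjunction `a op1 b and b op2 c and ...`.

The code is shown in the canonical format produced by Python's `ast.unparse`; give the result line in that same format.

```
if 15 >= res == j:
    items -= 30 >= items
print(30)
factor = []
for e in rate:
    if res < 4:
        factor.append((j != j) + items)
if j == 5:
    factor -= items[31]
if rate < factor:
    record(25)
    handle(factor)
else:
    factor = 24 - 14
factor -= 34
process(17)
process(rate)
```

factor = 24 - 14

Transformed code:
if 15 >= res and res == j:
    items -= 30 >= items
print(30)
factor = [(j != j) + items for e in rate if res < 4]
if j == 5:
    factor -= items[31]
if rate < factor:
    record(25)
    handle(factor)
else:
    factor = 24 - 14
factor -= 34
process(17)
process(rate)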